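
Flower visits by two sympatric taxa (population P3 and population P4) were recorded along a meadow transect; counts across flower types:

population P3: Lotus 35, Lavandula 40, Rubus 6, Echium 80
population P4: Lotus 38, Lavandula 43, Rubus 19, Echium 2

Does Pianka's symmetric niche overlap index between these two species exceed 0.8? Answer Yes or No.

Proportions for population P3 (n=161): 35/161=0.2174, 40/161=0.2484, 6/161=0.0373, 80/161=0.4969
Proportions for population P4 (n=102): 38/102=0.3725, 43/102=0.4216, 19/102=0.1863, 2/102=0.0196
Σ p₁ᵢp₂ᵢ = 0.080982 + 0.104725 + 0.006949 + 0.009739 = 0.202395
Σp_1ᵢ² = 0.2174² + 0.2484² + 0.0373² + 0.4969² = 0.047263 + 0.061703 + 0.001391 + 0.246910 = 0.357267
Σp_2ᵢ² = 0.3725² + 0.4216² + 0.1863² + 0.0196² = 0.138756 + 0.177747 + 0.034708 + 0.000384 = 0.351595
O = 0.202395 / √(0.357267 × 0.351595) = 0.202395 / 0.3544197 = 0.5711
O = 0.5711 < 0.8 → No.

No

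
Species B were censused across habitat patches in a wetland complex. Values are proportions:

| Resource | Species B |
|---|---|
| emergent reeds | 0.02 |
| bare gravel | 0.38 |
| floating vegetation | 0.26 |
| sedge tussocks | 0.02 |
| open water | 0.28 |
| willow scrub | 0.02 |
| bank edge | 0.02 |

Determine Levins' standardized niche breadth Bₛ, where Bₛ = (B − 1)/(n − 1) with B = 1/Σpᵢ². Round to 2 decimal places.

0.40

Σpᵢ² = 0.02² + 0.38² + 0.26² + 0.02² + 0.28² + 0.02² + 0.02² = 0.0004 + 0.1444 + 0.0676 + 0.0004 + 0.0784 + 0.0004 + 0.0004 = 0.2920
B = 1 / 0.2920 = 3.4247
Bₛ = (B − 1)/(n − 1) = (3.4247 − 1)/(7 − 1) = 2.4247/6 = 0.4041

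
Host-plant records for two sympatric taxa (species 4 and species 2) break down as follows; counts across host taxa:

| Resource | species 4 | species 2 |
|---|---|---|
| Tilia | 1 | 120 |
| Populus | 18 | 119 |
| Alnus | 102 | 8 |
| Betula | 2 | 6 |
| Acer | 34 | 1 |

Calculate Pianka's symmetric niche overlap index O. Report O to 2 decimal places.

Proportions for species 4 (n=157): 1/157=0.0064, 18/157=0.1146, 102/157=0.6497, 2/157=0.0127, 34/157=0.2166
Proportions for species 2 (n=254): 120/254=0.4724, 119/254=0.4685, 8/254=0.0315, 6/254=0.0236, 1/254=0.0039
Σ p₁ᵢp₂ᵢ = 0.003023 + 0.053690 + 0.020466 + 0.000300 + 0.000845 = 0.078324
Σp_1ᵢ² = 0.0064² + 0.1146² + 0.6497² + 0.0127² + 0.2166² = 0.000041 + 0.013133 + 0.422110 + 0.000161 + 0.046916 = 0.482361
Σp_2ᵢ² = 0.4724² + 0.4685² + 0.0315² + 0.0236² + 0.0039² = 0.223162 + 0.219492 + 0.000992 + 0.000557 + 0.000015 = 0.444218
O = 0.078324 / √(0.482361 × 0.444218) = 0.078324 / 0.4628968 = 0.1692

0.17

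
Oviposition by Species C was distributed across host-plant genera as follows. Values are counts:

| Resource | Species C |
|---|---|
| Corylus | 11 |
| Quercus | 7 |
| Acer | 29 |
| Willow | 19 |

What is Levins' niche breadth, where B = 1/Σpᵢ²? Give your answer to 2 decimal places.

3.17

Proportions for Species C (n=66): 11/66=0.1667, 7/66=0.1061, 29/66=0.4394, 19/66=0.2879
Σpᵢ² = 0.1667² + 0.1061² + 0.4394² + 0.2879² = 0.027789 + 0.011257 + 0.193072 + 0.082886 = 0.315004
B = 1 / 0.315004 = 3.1746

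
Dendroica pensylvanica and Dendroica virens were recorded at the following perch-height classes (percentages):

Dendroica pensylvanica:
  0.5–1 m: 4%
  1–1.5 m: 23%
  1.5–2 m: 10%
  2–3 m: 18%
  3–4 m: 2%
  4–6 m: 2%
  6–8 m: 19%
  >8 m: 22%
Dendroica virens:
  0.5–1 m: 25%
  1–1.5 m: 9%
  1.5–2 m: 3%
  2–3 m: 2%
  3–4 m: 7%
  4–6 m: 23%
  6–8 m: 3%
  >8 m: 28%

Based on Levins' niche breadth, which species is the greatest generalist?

Dendroica pensylvanica

Convert percentages to proportions (divide by 100).
Σp_pensᵢ² = 0.04² + 0.23² + 0.10² + 0.18² + 0.02² + 0.02² + 0.19² + 0.22² = 0.0016 + 0.0529 + 0.0100 + 0.0324 + 0.0004 + 0.0004 + 0.0361 + 0.0484 = 0.1822
B_pens = 1 / 0.1822 = 5.4885
Σp_vireᵢ² = 0.25² + 0.09² + 0.03² + 0.02² + 0.07² + 0.23² + 0.03² + 0.28² = 0.0625 + 0.0081 + 0.0009 + 0.0004 + 0.0049 + 0.0529 + 0.0009 + 0.0784 = 0.2090
B_vire = 1 / 0.2090 = 4.7847
Highest B → broadest niche (most generalist): Dendroica pensylvanica (B = 5.49).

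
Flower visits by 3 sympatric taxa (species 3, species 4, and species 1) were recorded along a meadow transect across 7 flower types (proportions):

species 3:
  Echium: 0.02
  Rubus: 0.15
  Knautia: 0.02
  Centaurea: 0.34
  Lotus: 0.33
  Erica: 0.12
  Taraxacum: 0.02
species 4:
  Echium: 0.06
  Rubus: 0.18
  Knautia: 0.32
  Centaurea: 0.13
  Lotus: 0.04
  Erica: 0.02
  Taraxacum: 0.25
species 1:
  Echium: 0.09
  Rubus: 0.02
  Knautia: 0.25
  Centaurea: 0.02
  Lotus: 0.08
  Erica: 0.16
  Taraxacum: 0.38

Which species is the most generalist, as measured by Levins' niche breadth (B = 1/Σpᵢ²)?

Σp_3ᵢ² = 0.02² + 0.15² + 0.02² + 0.34² + 0.33² + 0.12² + 0.02² = 0.0004 + 0.0225 + 0.0004 + 0.1156 + 0.1089 + 0.0144 + 0.0004 = 0.2626
B_3 = 1 / 0.2626 = 3.8081
Σp_4ᵢ² = 0.06² + 0.18² + 0.32² + 0.13² + 0.04² + 0.02² + 0.25² = 0.0036 + 0.0324 + 0.1024 + 0.0169 + 0.0016 + 0.0004 + 0.0625 = 0.2198
B_4 = 1 / 0.2198 = 4.5496
Σp_1ᵢ² = 0.09² + 0.02² + 0.25² + 0.02² + 0.08² + 0.16² + 0.38² = 0.0081 + 0.0004 + 0.0625 + 0.0004 + 0.0064 + 0.0256 + 0.1444 = 0.2478
B_1 = 1 / 0.2478 = 4.0355
Highest B → broadest niche (most generalist): species 4 (B = 4.55).

species 4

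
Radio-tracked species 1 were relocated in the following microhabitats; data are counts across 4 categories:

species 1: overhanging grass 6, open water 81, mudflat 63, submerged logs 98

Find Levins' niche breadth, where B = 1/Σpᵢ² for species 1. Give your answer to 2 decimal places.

Proportions for species 1 (n=248): 6/248=0.0242, 81/248=0.3266, 63/248=0.2540, 98/248=0.3952
Σpᵢ² = 0.0242² + 0.3266² + 0.2540² + 0.3952² = 0.000586 + 0.106668 + 0.064516 + 0.156183 = 0.327953
B = 1 / 0.327953 = 3.0492

3.05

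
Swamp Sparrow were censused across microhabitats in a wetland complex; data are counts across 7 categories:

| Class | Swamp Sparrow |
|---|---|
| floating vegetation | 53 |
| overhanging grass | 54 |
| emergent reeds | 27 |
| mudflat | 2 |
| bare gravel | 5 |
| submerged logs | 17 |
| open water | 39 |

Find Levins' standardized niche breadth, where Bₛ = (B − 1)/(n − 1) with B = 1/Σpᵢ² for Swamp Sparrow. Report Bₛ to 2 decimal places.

Proportions for Swamp Sparrow (n=197): 53/197=0.2690, 54/197=0.2741, 27/197=0.1371, 2/197=0.0102, 5/197=0.0254, 17/197=0.0863, 39/197=0.1980
Σpᵢ² = 0.2690² + 0.2741² + 0.1371² + 0.0102² + 0.0254² + 0.0863² + 0.1980² = 0.072361 + 0.075131 + 0.018796 + 0.000104 + 0.000645 + 0.007448 + 0.039204 = 0.213689
B = 1 / 0.213689 = 4.6797
Bₛ = (B − 1)/(n − 1) = (4.6797 − 1)/(7 − 1) = 3.6797/6 = 0.6133

0.61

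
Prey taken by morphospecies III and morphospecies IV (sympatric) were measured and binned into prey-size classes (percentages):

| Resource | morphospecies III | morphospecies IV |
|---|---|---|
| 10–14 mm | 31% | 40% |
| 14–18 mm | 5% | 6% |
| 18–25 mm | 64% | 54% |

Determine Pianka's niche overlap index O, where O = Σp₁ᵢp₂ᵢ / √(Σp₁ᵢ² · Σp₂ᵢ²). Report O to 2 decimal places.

Convert percentages to proportions (divide by 100).
Σ p₁ᵢp₂ᵢ = 0.1240 + 0.0030 + 0.3456 = 0.4726
Σp_1ᵢ² = 0.31² + 0.05² + 0.64² = 0.0961 + 0.0025 + 0.4096 = 0.5082
Σp_2ᵢ² = 0.40² + 0.06² + 0.54² = 0.1600 + 0.0036 + 0.2916 = 0.4552
O = 0.4726 / √(0.5082 × 0.4552) = 0.4726 / 0.48097 = 0.9826

0.98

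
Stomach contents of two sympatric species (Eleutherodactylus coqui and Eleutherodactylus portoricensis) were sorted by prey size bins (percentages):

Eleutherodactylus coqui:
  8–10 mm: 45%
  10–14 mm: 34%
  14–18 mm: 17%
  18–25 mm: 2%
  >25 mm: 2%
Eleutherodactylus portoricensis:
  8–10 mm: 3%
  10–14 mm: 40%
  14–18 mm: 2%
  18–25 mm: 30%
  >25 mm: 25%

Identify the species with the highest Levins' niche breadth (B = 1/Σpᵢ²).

Eleutherodactylus portoricensis

Convert percentages to proportions (divide by 100).
Σp_coquᵢ² = 0.45² + 0.34² + 0.17² + 0.02² + 0.02² = 0.2025 + 0.1156 + 0.0289 + 0.0004 + 0.0004 = 0.3478
B_coqu = 1 / 0.3478 = 2.8752
Σp_portᵢ² = 0.03² + 0.40² + 0.02² + 0.30² + 0.25² = 0.0009 + 0.1600 + 0.0004 + 0.0900 + 0.0625 = 0.3138
B_port = 1 / 0.3138 = 3.1867
Highest B → broadest niche (most generalist): Eleutherodactylus portoricensis (B = 3.19).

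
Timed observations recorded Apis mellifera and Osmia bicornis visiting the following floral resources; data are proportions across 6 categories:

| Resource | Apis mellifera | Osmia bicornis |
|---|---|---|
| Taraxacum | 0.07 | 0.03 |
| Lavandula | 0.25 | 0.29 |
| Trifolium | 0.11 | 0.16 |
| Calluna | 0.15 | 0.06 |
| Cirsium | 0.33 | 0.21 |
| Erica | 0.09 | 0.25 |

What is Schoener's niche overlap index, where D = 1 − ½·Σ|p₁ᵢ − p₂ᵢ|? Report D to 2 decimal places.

Σ|p₁ᵢ − p₂ᵢ| = 0.04 + 0.04 + 0.05 + 0.09 + 0.12 + 0.16 = 0.50
D = 1 − ½ × 0.50 = 1 − 0.250 = 0.7500

0.75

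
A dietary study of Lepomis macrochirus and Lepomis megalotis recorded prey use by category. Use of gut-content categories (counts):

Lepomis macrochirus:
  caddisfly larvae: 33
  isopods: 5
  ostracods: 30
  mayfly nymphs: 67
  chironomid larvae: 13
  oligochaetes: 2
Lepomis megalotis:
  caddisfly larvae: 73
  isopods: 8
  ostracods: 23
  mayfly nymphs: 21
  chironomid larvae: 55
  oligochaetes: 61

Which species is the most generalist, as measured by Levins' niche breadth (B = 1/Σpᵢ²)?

Lepomis megalotis

Proportions for Lepomis macrochirus (n=150): 33/150=0.2200, 5/150=0.0333, 30/150=0.2000, 67/150=0.4467, 13/150=0.0867, 2/150=0.0133
Proportions for Lepomis megalotis (n=241): 73/241=0.3029, 8/241=0.0332, 23/241=0.0954, 21/241=0.0871, 55/241=0.2282, 61/241=0.2531
Σp_macrᵢ² = 0.2200² + 0.0333² + 0.2000² + 0.4467² + 0.0867² + 0.0133² = 0.048400 + 0.001109 + 0.040000 + 0.199541 + 0.007517 + 0.000177 = 0.296744
B_macr = 1 / 0.296744 = 3.3699
Σp_megaᵢ² = 0.3029² + 0.0332² + 0.0954² + 0.0871² + 0.2282² + 0.2531² = 0.091748 + 0.001102 + 0.009101 + 0.007586 + 0.052075 + 0.064060 = 0.225672
B_mega = 1 / 0.225672 = 4.4312
Highest B → broadest niche (most generalist): Lepomis megalotis (B = 4.43).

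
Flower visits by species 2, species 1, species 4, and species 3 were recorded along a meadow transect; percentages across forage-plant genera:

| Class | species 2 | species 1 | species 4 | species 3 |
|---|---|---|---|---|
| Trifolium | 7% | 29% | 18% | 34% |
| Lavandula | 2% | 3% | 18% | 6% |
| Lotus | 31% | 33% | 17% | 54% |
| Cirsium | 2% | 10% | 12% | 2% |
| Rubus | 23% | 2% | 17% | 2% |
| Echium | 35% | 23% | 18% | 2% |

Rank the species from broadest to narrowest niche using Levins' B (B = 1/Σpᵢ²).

species 4 > species 1 > species 2 > species 3

Convert percentages to proportions (divide by 100).
Σp_2ᵢ² = 0.07² + 0.02² + 0.31² + 0.02² + 0.23² + 0.35² = 0.0049 + 0.0004 + 0.0961 + 0.0004 + 0.0529 + 0.1225 = 0.2772
B_2 = 1 / 0.2772 = 3.6075
Σp_1ᵢ² = 0.29² + 0.03² + 0.33² + 0.10² + 0.02² + 0.23² = 0.0841 + 0.0009 + 0.1089 + 0.0100 + 0.0004 + 0.0529 = 0.2572
B_1 = 1 / 0.2572 = 3.8880
Σp_4ᵢ² = 0.18² + 0.18² + 0.17² + 0.12² + 0.17² + 0.18² = 0.0324 + 0.0324 + 0.0289 + 0.0144 + 0.0289 + 0.0324 = 0.1694
B_4 = 1 / 0.1694 = 5.9032
Σp_3ᵢ² = 0.34² + 0.06² + 0.54² + 0.02² + 0.02² + 0.02² = 0.1156 + 0.0036 + 0.2916 + 0.0004 + 0.0004 + 0.0004 = 0.4120
B_3 = 1 / 0.4120 = 2.4272
Ranking by B (broadest → narrowest): species 4 (5.90) > species 1 (3.89) > species 2 (3.61) > species 3 (2.43)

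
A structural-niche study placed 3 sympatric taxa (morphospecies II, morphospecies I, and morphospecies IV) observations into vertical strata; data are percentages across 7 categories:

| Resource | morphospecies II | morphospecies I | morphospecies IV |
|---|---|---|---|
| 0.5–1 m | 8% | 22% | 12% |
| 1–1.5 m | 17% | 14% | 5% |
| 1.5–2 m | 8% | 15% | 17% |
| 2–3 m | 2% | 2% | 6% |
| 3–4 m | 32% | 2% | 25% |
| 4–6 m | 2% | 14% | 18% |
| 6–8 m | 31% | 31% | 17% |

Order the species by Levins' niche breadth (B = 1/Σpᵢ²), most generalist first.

morphospecies IV > morphospecies I > morphospecies II

Convert percentages to proportions (divide by 100).
Σp_IIᵢ² = 0.08² + 0.17² + 0.08² + 0.02² + 0.32² + 0.02² + 0.31² = 0.0064 + 0.0289 + 0.0064 + 0.0004 + 0.1024 + 0.0004 + 0.0961 = 0.2410
B_II = 1 / 0.2410 = 4.1494
Σp_Iᵢ² = 0.22² + 0.14² + 0.15² + 0.02² + 0.02² + 0.14² + 0.31² = 0.0484 + 0.0196 + 0.0225 + 0.0004 + 0.0004 + 0.0196 + 0.0961 = 0.2070
B_I = 1 / 0.2070 = 4.8309
Σp_IVᵢ² = 0.12² + 0.05² + 0.17² + 0.06² + 0.25² + 0.18² + 0.17² = 0.0144 + 0.0025 + 0.0289 + 0.0036 + 0.0625 + 0.0324 + 0.0289 = 0.1732
B_IV = 1 / 0.1732 = 5.7737
Ranking by B (broadest → narrowest): morphospecies IV (5.77) > morphospecies I (4.83) > morphospecies II (4.15)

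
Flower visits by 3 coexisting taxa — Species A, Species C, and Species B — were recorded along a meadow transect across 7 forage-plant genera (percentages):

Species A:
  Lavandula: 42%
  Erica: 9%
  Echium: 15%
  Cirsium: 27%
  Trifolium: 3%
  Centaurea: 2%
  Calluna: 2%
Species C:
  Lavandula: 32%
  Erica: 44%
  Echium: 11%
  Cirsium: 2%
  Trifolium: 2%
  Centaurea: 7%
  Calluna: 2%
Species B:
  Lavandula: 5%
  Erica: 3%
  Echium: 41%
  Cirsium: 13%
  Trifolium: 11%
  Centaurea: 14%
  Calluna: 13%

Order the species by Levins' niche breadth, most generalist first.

Species B > Species A > Species C

Convert percentages to proportions (divide by 100).
Σp_Aᵢ² = 0.42² + 0.09² + 0.15² + 0.27² + 0.03² + 0.02² + 0.02² = 0.1764 + 0.0081 + 0.0225 + 0.0729 + 0.0009 + 0.0004 + 0.0004 = 0.2816
B_A = 1 / 0.2816 = 3.5511
Σp_Cᵢ² = 0.32² + 0.44² + 0.11² + 0.02² + 0.02² + 0.07² + 0.02² = 0.1024 + 0.1936 + 0.0121 + 0.0004 + 0.0004 + 0.0049 + 0.0004 = 0.3142
B_C = 1 / 0.3142 = 3.1827
Σp_Bᵢ² = 0.05² + 0.03² + 0.41² + 0.13² + 0.11² + 0.14² + 0.13² = 0.0025 + 0.0009 + 0.1681 + 0.0169 + 0.0121 + 0.0196 + 0.0169 = 0.2370
B_B = 1 / 0.2370 = 4.2194
Ranking by B (broadest → narrowest): Species B (4.22) > Species A (3.55) > Species C (3.18)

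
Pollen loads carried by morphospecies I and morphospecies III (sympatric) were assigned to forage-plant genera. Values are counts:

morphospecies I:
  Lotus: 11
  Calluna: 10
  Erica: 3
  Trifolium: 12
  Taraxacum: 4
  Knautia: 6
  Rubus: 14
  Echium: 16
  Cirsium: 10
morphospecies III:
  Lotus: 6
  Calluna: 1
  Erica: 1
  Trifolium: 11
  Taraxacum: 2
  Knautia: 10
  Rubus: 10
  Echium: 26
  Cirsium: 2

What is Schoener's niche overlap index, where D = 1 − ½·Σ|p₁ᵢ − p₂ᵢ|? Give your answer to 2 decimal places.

Proportions for morphospecies I (n=86): 11/86=0.1279, 10/86=0.1163, 3/86=0.0349, 12/86=0.1395, 4/86=0.0465, 6/86=0.0698, 14/86=0.1628, 16/86=0.1860, 10/86=0.1163
Proportions for morphospecies III (n=69): 6/69=0.0870, 1/69=0.0145, 1/69=0.0145, 11/69=0.1594, 2/69=0.0290, 10/69=0.1449, 10/69=0.1449, 26/69=0.3768, 2/69=0.0290
Σ|p₁ᵢ − p₂ᵢ| = 0.0409 + 0.1018 + 0.0204 + 0.0199 + 0.0175 + 0.0751 + 0.0179 + 0.1908 + 0.0873 = 0.5716
D = 1 − ½ × 0.5716 = 1 − 0.28580 = 0.71420

0.71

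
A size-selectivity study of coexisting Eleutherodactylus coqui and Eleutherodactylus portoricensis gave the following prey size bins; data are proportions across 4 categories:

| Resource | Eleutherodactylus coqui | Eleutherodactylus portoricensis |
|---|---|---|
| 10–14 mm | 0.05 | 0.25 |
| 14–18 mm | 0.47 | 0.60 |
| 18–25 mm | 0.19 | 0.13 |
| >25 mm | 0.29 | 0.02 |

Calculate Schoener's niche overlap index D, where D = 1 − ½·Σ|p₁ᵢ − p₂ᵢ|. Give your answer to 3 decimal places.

Σ|p₁ᵢ − p₂ᵢ| = 0.20 + 0.13 + 0.06 + 0.27 = 0.66
D = 1 − ½ × 0.66 = 1 − 0.330 = 0.67000

0.670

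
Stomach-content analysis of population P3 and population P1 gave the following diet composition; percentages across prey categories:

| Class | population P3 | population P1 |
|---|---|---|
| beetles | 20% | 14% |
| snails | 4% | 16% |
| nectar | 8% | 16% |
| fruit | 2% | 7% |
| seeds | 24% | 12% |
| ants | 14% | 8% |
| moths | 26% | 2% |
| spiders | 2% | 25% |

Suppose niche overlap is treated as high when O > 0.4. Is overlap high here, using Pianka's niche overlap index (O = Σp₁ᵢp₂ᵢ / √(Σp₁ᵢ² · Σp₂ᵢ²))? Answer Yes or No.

Convert percentages to proportions (divide by 100).
Σ p₁ᵢp₂ᵢ = 0.0280 + 0.0064 + 0.0128 + 0.0014 + 0.0288 + 0.0112 + 0.0052 + 0.0050 = 0.0988
Σp_1ᵢ² = 0.20² + 0.04² + 0.08² + 0.02² + 0.24² + 0.14² + 0.26² + 0.02² = 0.0400 + 0.0016 + 0.0064 + 0.0004 + 0.0576 + 0.0196 + 0.0676 + 0.0004 = 0.1936
Σp_2ᵢ² = 0.14² + 0.16² + 0.16² + 0.07² + 0.12² + 0.08² + 0.02² + 0.25² = 0.0196 + 0.0256 + 0.0256 + 0.0049 + 0.0144 + 0.0064 + 0.0004 + 0.0625 = 0.1594
O = 0.0988 / √(0.1936 × 0.1594) = 0.0988 / 0.17567 = 0.5624
O = 0.5624 > 0.4 → Yes.

Yes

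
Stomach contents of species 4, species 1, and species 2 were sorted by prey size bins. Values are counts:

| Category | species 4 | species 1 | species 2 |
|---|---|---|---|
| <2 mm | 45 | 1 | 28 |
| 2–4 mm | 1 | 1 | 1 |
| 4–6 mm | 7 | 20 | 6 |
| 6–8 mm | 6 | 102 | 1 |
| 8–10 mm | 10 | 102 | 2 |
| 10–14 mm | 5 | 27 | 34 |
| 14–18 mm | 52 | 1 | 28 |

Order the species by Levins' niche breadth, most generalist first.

species 2 > species 4 > species 1

Proportions for species 4 (n=126): 45/126=0.3571, 1/126=0.0079, 7/126=0.0556, 6/126=0.0476, 10/126=0.0794, 5/126=0.0397, 52/126=0.4127
Proportions for species 1 (n=254): 1/254=0.0039, 1/254=0.0039, 20/254=0.0787, 102/254=0.4016, 102/254=0.4016, 27/254=0.1063, 1/254=0.0039
Proportions for species 2 (n=100): 28/100=0.2800, 1/100=0.0100, 6/100=0.0600, 1/100=0.0100, 2/100=0.0200, 34/100=0.3400, 28/100=0.2800
Σp_4ᵢ² = 0.3571² + 0.0079² + 0.0556² + 0.0476² + 0.0794² + 0.0397² + 0.4127² = 0.127520 + 0.000062 + 0.003091 + 0.002266 + 0.006304 + 0.001576 + 0.170321 = 0.311140
B_4 = 1 / 0.311140 = 3.2140
Σp_1ᵢ² = 0.0039² + 0.0039² + 0.0787² + 0.4016² + 0.4016² + 0.1063² + 0.0039² = 0.000015 + 0.000015 + 0.006194 + 0.161283 + 0.161283 + 0.011300 + 0.000015 = 0.340105
B_1 = 1 / 0.340105 = 2.9403
Σp_2ᵢ² = 0.2800² + 0.0100² + 0.0600² + 0.0100² + 0.0200² + 0.3400² + 0.2800² = 0.078400 + 0.000100 + 0.003600 + 0.000100 + 0.000400 + 0.115600 + 0.078400 = 0.276600
B_2 = 1 / 0.276600 = 3.6153
Ranking by B (broadest → narrowest): species 2 (3.62) > species 4 (3.21) > species 1 (2.94)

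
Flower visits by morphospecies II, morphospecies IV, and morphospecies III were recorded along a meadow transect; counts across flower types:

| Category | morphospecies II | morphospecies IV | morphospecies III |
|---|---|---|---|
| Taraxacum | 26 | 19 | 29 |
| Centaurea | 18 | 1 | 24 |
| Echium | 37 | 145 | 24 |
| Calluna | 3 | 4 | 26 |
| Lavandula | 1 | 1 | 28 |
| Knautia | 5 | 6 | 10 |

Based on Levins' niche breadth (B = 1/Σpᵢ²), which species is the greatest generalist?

Proportions for morphospecies II (n=90): 26/90=0.2889, 18/90=0.2000, 37/90=0.4111, 3/90=0.0333, 1/90=0.0111, 5/90=0.0556
Proportions for morphospecies IV (n=176): 19/176=0.1080, 1/176=0.0057, 145/176=0.8239, 4/176=0.0227, 1/176=0.0057, 6/176=0.0341
Proportions for morphospecies III (n=141): 29/141=0.2057, 24/141=0.1702, 24/141=0.1702, 26/141=0.1844, 28/141=0.1986, 10/141=0.0709
Σp_IIᵢ² = 0.2889² + 0.2000² + 0.4111² + 0.0333² + 0.0111² + 0.0556² = 0.083463 + 0.040000 + 0.169003 + 0.001109 + 0.000123 + 0.003091 = 0.296789
B_II = 1 / 0.296789 = 3.3694
Σp_IVᵢ² = 0.1080² + 0.0057² + 0.8239² + 0.0227² + 0.0057² + 0.0341² = 0.011664 + 0.000032 + 0.678811 + 0.000515 + 0.000032 + 0.001163 = 0.692217
B_IV = 1 / 0.692217 = 1.4446
Σp_IIIᵢ² = 0.2057² + 0.1702² + 0.1702² + 0.1844² + 0.1986² + 0.0709² = 0.042312 + 0.028968 + 0.028968 + 0.034003 + 0.039442 + 0.005027 = 0.178720
B_III = 1 / 0.178720 = 5.5953
Highest B → broadest niche (most generalist): morphospecies III (B = 5.60).

morphospecies III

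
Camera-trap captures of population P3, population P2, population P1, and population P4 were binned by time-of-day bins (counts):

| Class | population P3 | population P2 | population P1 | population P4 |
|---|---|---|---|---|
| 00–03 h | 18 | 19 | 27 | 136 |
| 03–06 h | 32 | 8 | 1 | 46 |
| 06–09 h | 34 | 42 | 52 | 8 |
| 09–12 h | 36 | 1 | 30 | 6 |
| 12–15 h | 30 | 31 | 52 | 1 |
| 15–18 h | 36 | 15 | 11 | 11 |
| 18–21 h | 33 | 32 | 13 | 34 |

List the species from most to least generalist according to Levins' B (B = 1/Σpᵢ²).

population P3 > population P2 > population P1 > population P4

Proportions for population P3 (n=219): 18/219=0.0822, 32/219=0.1461, 34/219=0.1553, 36/219=0.1644, 30/219=0.1370, 36/219=0.1644, 33/219=0.1507
Proportions for population P2 (n=148): 19/148=0.1284, 8/148=0.0541, 42/148=0.2838, 1/148=0.0068, 31/148=0.2095, 15/148=0.1014, 32/148=0.2162
Proportions for population P1 (n=186): 27/186=0.1452, 1/186=0.0054, 52/186=0.2796, 30/186=0.1613, 52/186=0.2796, 11/186=0.0591, 13/186=0.0699
Proportions for population P4 (n=242): 136/242=0.5620, 46/242=0.1901, 8/242=0.0331, 6/242=0.0248, 1/242=0.0041, 11/242=0.0455, 34/242=0.1405
Σp_P3ᵢ² = 0.0822² + 0.1461² + 0.1553² + 0.1644² + 0.1370² + 0.1644² + 0.1507² = 0.006757 + 0.021345 + 0.024118 + 0.027027 + 0.018769 + 0.027027 + 0.022710 = 0.147753
B_P3 = 1 / 0.147753 = 6.7681
Σp_P2ᵢ² = 0.1284² + 0.0541² + 0.2838² + 0.0068² + 0.2095² + 0.1014² + 0.2162² = 0.016487 + 0.002927 + 0.080542 + 0.000046 + 0.043890 + 0.010282 + 0.046742 = 0.200916
B_P2 = 1 / 0.200916 = 4.9772
Σp_P1ᵢ² = 0.1452² + 0.0054² + 0.2796² + 0.1613² + 0.2796² + 0.0591² + 0.0699² = 0.021083 + 0.000029 + 0.078176 + 0.026018 + 0.078176 + 0.003493 + 0.004886 = 0.211861
B_P1 = 1 / 0.211861 = 4.7201
Σp_P4ᵢ² = 0.5620² + 0.1901² + 0.0331² + 0.0248² + 0.0041² + 0.0455² + 0.1405² = 0.315844 + 0.036138 + 0.001096 + 0.000615 + 0.000017 + 0.002070 + 0.019740 = 0.375520
B_P4 = 1 / 0.375520 = 2.6630
Ranking by B (broadest → narrowest): population P3 (6.77) > population P2 (4.98) > population P1 (4.72) > population P4 (2.66)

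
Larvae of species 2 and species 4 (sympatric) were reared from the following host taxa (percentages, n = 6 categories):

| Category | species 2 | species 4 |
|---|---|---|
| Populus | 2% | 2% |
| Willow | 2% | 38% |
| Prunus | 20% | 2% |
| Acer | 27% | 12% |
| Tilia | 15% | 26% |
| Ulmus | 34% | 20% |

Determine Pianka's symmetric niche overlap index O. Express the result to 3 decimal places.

0.584

Convert percentages to proportions (divide by 100).
Σ p₁ᵢp₂ᵢ = 0.0004 + 0.0076 + 0.0040 + 0.0324 + 0.0390 + 0.0680 = 0.1514
Σp_1ᵢ² = 0.02² + 0.02² + 0.20² + 0.27² + 0.15² + 0.34² = 0.0004 + 0.0004 + 0.0400 + 0.0729 + 0.0225 + 0.1156 = 0.2518
Σp_2ᵢ² = 0.02² + 0.38² + 0.02² + 0.12² + 0.26² + 0.20² = 0.0004 + 0.1444 + 0.0004 + 0.0144 + 0.0676 + 0.0400 = 0.2672
O = 0.1514 / √(0.2518 × 0.2672) = 0.1514 / 0.259386 = 0.58369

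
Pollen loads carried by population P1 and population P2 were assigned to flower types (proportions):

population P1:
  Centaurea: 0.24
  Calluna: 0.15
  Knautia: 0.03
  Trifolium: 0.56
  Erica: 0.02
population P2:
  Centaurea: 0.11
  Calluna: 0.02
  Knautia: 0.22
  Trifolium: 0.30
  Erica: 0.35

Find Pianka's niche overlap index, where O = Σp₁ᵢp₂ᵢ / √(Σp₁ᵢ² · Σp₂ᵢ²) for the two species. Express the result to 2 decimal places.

Σ p₁ᵢp₂ᵢ = 0.0264 + 0.0030 + 0.0066 + 0.1680 + 0.0070 = 0.2110
Σp_1ᵢ² = 0.24² + 0.15² + 0.03² + 0.56² + 0.02² = 0.0576 + 0.0225 + 0.0009 + 0.3136 + 0.0004 = 0.3950
Σp_2ᵢ² = 0.11² + 0.02² + 0.22² + 0.30² + 0.35² = 0.0121 + 0.0004 + 0.0484 + 0.0900 + 0.1225 = 0.2734
O = 0.2110 / √(0.3950 × 0.2734) = 0.2110 / 0.32862 = 0.6421

0.64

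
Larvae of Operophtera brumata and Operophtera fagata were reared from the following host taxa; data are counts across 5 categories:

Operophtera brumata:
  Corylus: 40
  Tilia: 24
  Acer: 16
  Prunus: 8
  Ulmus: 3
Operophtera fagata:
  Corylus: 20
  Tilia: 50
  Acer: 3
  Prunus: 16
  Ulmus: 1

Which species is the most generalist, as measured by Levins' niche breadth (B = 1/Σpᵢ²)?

Proportions for Operophtera brumata (n=91): 40/91=0.4396, 24/91=0.2637, 16/91=0.1758, 8/91=0.0879, 3/91=0.0330
Proportions for Operophtera fagata (n=90): 20/90=0.2222, 50/90=0.5556, 3/90=0.0333, 16/90=0.1778, 1/90=0.0111
Σp_brumᵢ² = 0.4396² + 0.2637² + 0.1758² + 0.0879² + 0.0330² = 0.193248 + 0.069538 + 0.030906 + 0.007726 + 0.001089 = 0.302507
B_brum = 1 / 0.302507 = 3.3057
Σp_fagaᵢ² = 0.2222² + 0.5556² + 0.0333² + 0.1778² + 0.0111² = 0.049373 + 0.308691 + 0.001109 + 0.031613 + 0.000123 = 0.390909
B_faga = 1 / 0.390909 = 2.5581
Highest B → broadest niche (most generalist): Operophtera brumata (B = 3.31).

Operophtera brumata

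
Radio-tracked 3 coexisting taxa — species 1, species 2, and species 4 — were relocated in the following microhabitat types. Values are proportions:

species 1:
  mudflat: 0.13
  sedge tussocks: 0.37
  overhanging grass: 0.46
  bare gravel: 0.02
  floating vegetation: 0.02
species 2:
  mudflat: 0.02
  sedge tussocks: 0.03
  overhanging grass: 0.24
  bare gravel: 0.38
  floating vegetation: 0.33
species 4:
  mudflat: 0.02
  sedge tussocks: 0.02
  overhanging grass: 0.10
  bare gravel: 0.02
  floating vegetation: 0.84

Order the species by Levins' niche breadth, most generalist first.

species 2 > species 1 > species 4

Σp_1ᵢ² = 0.13² + 0.37² + 0.46² + 0.02² + 0.02² = 0.0169 + 0.1369 + 0.2116 + 0.0004 + 0.0004 = 0.3662
B_1 = 1 / 0.3662 = 2.7307
Σp_2ᵢ² = 0.02² + 0.03² + 0.24² + 0.38² + 0.33² = 0.0004 + 0.0009 + 0.0576 + 0.1444 + 0.1089 = 0.3122
B_2 = 1 / 0.3122 = 3.2031
Σp_4ᵢ² = 0.02² + 0.02² + 0.10² + 0.02² + 0.84² = 0.0004 + 0.0004 + 0.0100 + 0.0004 + 0.7056 = 0.7168
B_4 = 1 / 0.7168 = 1.3951
Ranking by B (broadest → narrowest): species 2 (3.20) > species 1 (2.73) > species 4 (1.40)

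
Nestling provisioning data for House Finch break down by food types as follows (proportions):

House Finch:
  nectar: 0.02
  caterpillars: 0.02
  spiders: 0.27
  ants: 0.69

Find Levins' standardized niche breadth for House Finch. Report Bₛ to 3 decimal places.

Σpᵢ² = 0.02² + 0.02² + 0.27² + 0.69² = 0.0004 + 0.0004 + 0.0729 + 0.4761 = 0.5498
B = 1 / 0.5498 = 1.81884
Bₛ = (B − 1)/(n − 1) = (1.81884 − 1)/(4 − 1) = 0.81884/3 = 0.27295

0.273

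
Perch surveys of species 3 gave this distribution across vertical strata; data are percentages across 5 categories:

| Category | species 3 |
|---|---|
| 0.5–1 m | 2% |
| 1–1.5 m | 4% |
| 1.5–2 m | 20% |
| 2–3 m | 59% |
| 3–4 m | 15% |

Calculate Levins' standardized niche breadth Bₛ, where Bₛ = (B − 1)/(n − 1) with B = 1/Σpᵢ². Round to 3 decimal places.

Convert percentages to proportions (divide by 100).
Σpᵢ² = 0.02² + 0.04² + 0.20² + 0.59² + 0.15² = 0.0004 + 0.0016 + 0.0400 + 0.3481 + 0.0225 = 0.4126
B = 1 / 0.4126 = 2.42365
Bₛ = (B − 1)/(n − 1) = (2.42365 − 1)/(5 − 1) = 1.42365/4 = 0.35591

0.356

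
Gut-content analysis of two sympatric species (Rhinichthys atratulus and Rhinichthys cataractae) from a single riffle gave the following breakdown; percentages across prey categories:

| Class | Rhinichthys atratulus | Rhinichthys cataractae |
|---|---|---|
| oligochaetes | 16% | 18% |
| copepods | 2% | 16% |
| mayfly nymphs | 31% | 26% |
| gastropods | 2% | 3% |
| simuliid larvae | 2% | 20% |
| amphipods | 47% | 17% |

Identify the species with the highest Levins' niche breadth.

Convert percentages to proportions (divide by 100).
Σp_atraᵢ² = 0.16² + 0.02² + 0.31² + 0.02² + 0.02² + 0.47² = 0.0256 + 0.0004 + 0.0961 + 0.0004 + 0.0004 + 0.2209 = 0.3438
B_atra = 1 / 0.3438 = 2.9087
Σp_cataᵢ² = 0.18² + 0.16² + 0.26² + 0.03² + 0.20² + 0.17² = 0.0324 + 0.0256 + 0.0676 + 0.0009 + 0.0400 + 0.0289 = 0.1954
B_cata = 1 / 0.1954 = 5.1177
Highest B → broadest niche (most generalist): Rhinichthys cataractae (B = 5.12).

Rhinichthys cataractae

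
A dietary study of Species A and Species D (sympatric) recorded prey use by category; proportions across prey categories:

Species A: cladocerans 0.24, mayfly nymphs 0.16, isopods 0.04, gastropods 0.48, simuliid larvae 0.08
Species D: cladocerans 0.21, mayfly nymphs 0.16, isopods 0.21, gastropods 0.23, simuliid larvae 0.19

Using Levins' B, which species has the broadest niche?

Σp_Aᵢ² = 0.24² + 0.16² + 0.04² + 0.48² + 0.08² = 0.0576 + 0.0256 + 0.0016 + 0.2304 + 0.0064 = 0.3216
B_A = 1 / 0.3216 = 3.1095
Σp_Dᵢ² = 0.21² + 0.16² + 0.21² + 0.23² + 0.19² = 0.0441 + 0.0256 + 0.0441 + 0.0529 + 0.0361 = 0.2028
B_D = 1 / 0.2028 = 4.9310
Highest B → broadest niche (most generalist): Species D (B = 4.93).

Species D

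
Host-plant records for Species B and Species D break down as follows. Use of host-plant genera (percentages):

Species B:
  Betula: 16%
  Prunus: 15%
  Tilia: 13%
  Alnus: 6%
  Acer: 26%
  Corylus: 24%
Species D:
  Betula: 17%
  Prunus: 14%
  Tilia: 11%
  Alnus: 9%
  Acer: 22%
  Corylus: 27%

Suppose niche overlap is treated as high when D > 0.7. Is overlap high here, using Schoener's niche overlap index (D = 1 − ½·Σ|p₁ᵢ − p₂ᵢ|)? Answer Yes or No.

Convert percentages to proportions (divide by 100).
Σ|p₁ᵢ − p₂ᵢ| = 0.01 + 0.01 + 0.02 + 0.03 + 0.04 + 0.03 = 0.14
D = 1 − ½ × 0.14 = 1 − 0.070 = 0.9300
D = 0.9300 > 0.7 → Yes.

Yes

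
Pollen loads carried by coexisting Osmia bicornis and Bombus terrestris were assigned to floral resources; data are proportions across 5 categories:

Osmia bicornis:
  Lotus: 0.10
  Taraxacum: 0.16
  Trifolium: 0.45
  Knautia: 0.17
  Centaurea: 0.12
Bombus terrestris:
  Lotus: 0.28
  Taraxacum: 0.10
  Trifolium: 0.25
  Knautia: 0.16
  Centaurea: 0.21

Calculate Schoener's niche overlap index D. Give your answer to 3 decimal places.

Σ|p₁ᵢ − p₂ᵢ| = 0.18 + 0.06 + 0.20 + 0.01 + 0.09 = 0.54
D = 1 − ½ × 0.54 = 1 − 0.270 = 0.73000

0.730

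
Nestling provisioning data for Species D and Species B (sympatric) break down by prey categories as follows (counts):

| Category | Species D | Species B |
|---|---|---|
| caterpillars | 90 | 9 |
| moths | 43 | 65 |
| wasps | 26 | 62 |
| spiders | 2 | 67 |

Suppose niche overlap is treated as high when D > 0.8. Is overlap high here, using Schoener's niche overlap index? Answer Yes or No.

Proportions for Species D (n=161): 90/161=0.5590, 43/161=0.2671, 26/161=0.1615, 2/161=0.0124
Proportions for Species B (n=203): 9/203=0.0443, 65/203=0.3202, 62/203=0.3054, 67/203=0.3300
Σ|p₁ᵢ − p₂ᵢ| = 0.5147 + 0.0531 + 0.1439 + 0.3176 = 1.0293
D = 1 − ½ × 1.0293 = 1 − 0.51465 = 0.48535
D = 0.48535 < 0.8 → No.

No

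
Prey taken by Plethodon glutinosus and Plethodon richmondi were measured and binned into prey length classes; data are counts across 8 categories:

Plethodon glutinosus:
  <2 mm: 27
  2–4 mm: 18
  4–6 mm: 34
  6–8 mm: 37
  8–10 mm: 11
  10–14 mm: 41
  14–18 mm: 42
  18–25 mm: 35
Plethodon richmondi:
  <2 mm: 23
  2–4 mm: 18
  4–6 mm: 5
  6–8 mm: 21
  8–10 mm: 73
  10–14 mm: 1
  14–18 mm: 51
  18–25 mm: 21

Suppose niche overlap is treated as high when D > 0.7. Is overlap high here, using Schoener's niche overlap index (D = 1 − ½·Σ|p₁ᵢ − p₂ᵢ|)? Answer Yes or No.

Proportions for Plethodon glutinosus (n=245): 27/245=0.1102, 18/245=0.0735, 34/245=0.1388, 37/245=0.1510, 11/245=0.0449, 41/245=0.1673, 42/245=0.1714, 35/245=0.1429
Proportions for Plethodon richmondi (n=213): 23/213=0.1080, 18/213=0.0845, 5/213=0.0235, 21/213=0.0986, 73/213=0.3427, 1/213=0.0047, 51/213=0.2394, 21/213=0.0986
Σ|p₁ᵢ − p₂ᵢ| = 0.0022 + 0.0110 + 0.1153 + 0.0524 + 0.2978 + 0.1626 + 0.0680 + 0.0443 = 0.7536
D = 1 − ½ × 0.7536 = 1 − 0.37680 = 0.62320
D = 0.62320 < 0.7 → No.

No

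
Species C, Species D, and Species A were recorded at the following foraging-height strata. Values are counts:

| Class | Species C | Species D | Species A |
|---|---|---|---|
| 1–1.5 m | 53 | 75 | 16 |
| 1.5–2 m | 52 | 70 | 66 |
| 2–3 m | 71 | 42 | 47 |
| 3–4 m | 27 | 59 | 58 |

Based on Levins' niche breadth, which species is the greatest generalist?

Species D

Proportions for Species C (n=203): 53/203=0.2611, 52/203=0.2562, 71/203=0.3498, 27/203=0.1330
Proportions for Species D (n=246): 75/246=0.3049, 70/246=0.2846, 42/246=0.1707, 59/246=0.2398
Proportions for Species A (n=187): 16/187=0.0856, 66/187=0.3529, 47/187=0.2513, 58/187=0.3102
Σp_Cᵢ² = 0.2611² + 0.2562² + 0.3498² + 0.1330² = 0.068173 + 0.065638 + 0.122360 + 0.017689 = 0.273860
B_C = 1 / 0.273860 = 3.6515
Σp_Dᵢ² = 0.3049² + 0.2846² + 0.1707² + 0.2398² = 0.092964 + 0.080997 + 0.029138 + 0.057504 = 0.260603
B_D = 1 / 0.260603 = 3.8373
Σp_Aᵢ² = 0.0856² + 0.3529² + 0.2513² + 0.3102² = 0.007327 + 0.124538 + 0.063152 + 0.096224 = 0.291241
B_A = 1 / 0.291241 = 3.4336
Highest B → broadest niche (most generalist): Species D (B = 3.84).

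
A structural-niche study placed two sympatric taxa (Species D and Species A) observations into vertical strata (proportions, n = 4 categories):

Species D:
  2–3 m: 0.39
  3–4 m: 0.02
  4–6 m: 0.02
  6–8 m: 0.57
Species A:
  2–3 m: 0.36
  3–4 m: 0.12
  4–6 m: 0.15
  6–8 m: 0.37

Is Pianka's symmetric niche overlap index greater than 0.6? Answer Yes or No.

Σ p₁ᵢp₂ᵢ = 0.1404 + 0.0024 + 0.0030 + 0.2109 = 0.3567
Σp_1ᵢ² = 0.39² + 0.02² + 0.02² + 0.57² = 0.1521 + 0.0004 + 0.0004 + 0.3249 = 0.4778
Σp_2ᵢ² = 0.36² + 0.12² + 0.15² + 0.37² = 0.1296 + 0.0144 + 0.0225 + 0.1369 = 0.3034
O = 0.3567 / √(0.4778 × 0.3034) = 0.3567 / 0.38074 = 0.9369
O = 0.9369 > 0.6 → Yes.

Yes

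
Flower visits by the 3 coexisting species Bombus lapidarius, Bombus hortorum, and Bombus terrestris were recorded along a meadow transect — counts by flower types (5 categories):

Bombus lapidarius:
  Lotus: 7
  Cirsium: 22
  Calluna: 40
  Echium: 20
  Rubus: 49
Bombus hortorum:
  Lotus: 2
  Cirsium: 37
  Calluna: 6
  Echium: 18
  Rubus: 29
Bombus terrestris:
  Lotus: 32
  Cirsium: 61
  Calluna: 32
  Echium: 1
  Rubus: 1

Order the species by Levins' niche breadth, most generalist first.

Bombus lapidarius > Bombus hortorum > Bombus terrestris

Proportions for Bombus lapidarius (n=138): 7/138=0.0507, 22/138=0.1594, 40/138=0.2899, 20/138=0.1449, 49/138=0.3551
Proportions for Bombus hortorum (n=92): 2/92=0.0217, 37/92=0.4022, 6/92=0.0652, 18/92=0.1957, 29/92=0.3152
Proportions for Bombus terrestris (n=127): 32/127=0.2520, 61/127=0.4803, 32/127=0.2520, 1/127=0.0079, 1/127=0.0079
Σp_lapiᵢ² = 0.0507² + 0.1594² + 0.2899² + 0.1449² + 0.3551² = 0.002570 + 0.025408 + 0.084042 + 0.020996 + 0.126096 = 0.259112
B_lapi = 1 / 0.259112 = 3.8593
Σp_hortᵢ² = 0.0217² + 0.4022² + 0.0652² + 0.1957² + 0.3152² = 0.000471 + 0.161765 + 0.004251 + 0.038298 + 0.099351 = 0.304136
B_hort = 1 / 0.304136 = 3.2880
Σp_terrᵢ² = 0.2520² + 0.4803² + 0.2520² + 0.0079² + 0.0079² = 0.063504 + 0.230688 + 0.063504 + 0.000062 + 0.000062 = 0.357820
B_terr = 1 / 0.357820 = 2.7947
Ranking by B (broadest → narrowest): Bombus lapidarius (3.86) > Bombus hortorum (3.29) > Bombus terrestris (2.79)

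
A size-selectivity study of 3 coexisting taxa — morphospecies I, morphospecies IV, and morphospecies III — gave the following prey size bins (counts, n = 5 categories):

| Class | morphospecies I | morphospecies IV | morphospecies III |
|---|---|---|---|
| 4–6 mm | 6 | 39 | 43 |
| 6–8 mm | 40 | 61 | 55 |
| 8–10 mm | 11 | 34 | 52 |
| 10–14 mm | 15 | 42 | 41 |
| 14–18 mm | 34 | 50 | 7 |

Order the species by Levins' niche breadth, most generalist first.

Proportions for morphospecies I (n=106): 6/106=0.0566, 40/106=0.3774, 11/106=0.1038, 15/106=0.1415, 34/106=0.3208
Proportions for morphospecies IV (n=226): 39/226=0.1726, 61/226=0.2699, 34/226=0.1504, 42/226=0.1858, 50/226=0.2212
Proportions for morphospecies III (n=198): 43/198=0.2172, 55/198=0.2778, 52/198=0.2626, 41/198=0.2071, 7/198=0.0354
Σp_Iᵢ² = 0.0566² + 0.3774² + 0.1038² + 0.1415² + 0.3208² = 0.003204 + 0.142431 + 0.010774 + 0.020022 + 0.102913 = 0.279344
B_I = 1 / 0.279344 = 3.5798
Σp_IVᵢ² = 0.1726² + 0.2699² + 0.1504² + 0.1858² + 0.2212² = 0.029791 + 0.072846 + 0.022620 + 0.034522 + 0.048929 = 0.208708
B_IV = 1 / 0.208708 = 4.7914
Σp_IIIᵢ² = 0.2172² + 0.2778² + 0.2626² + 0.2071² + 0.0354² = 0.047176 + 0.077173 + 0.068959 + 0.042890 + 0.001253 = 0.237451
B_III = 1 / 0.237451 = 4.2114
Ranking by B (broadest → narrowest): morphospecies IV (4.79) > morphospecies III (4.21) > morphospecies I (3.58)

morphospecies IV > morphospecies III > morphospecies I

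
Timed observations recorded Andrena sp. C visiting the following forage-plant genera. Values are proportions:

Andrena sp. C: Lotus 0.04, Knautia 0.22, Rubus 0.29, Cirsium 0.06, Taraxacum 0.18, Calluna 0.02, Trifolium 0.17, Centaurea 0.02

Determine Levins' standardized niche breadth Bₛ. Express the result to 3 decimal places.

Σpᵢ² = 0.04² + 0.22² + 0.29² + 0.06² + 0.18² + 0.02² + 0.17² + 0.02² = 0.0016 + 0.0484 + 0.0841 + 0.0036 + 0.0324 + 0.0004 + 0.0289 + 0.0004 = 0.1998
B = 1 / 0.1998 = 5.00501
Bₛ = (B − 1)/(n − 1) = (5.00501 − 1)/(8 − 1) = 4.00501/7 = 0.57214

0.572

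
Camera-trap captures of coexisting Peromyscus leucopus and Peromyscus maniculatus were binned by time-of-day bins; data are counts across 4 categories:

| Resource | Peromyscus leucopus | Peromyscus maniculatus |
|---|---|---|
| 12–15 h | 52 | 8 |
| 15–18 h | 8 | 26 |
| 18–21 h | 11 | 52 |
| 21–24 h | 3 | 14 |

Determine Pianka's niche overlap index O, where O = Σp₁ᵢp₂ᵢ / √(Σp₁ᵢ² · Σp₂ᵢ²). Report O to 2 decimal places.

Proportions for Peromyscus leucopus (n=74): 52/74=0.7027, 8/74=0.1081, 11/74=0.1486, 3/74=0.0405
Proportions for Peromyscus maniculatus (n=100): 8/100=0.0800, 26/100=0.2600, 52/100=0.5200, 14/100=0.1400
Σ p₁ᵢp₂ᵢ = 0.056216 + 0.028106 + 0.077272 + 0.005670 = 0.167264
Σp_1ᵢ² = 0.7027² + 0.1081² + 0.1486² + 0.0405² = 0.493787 + 0.011686 + 0.022082 + 0.001640 = 0.529195
Σp_2ᵢ² = 0.0800² + 0.2600² + 0.5200² + 0.1400² = 0.006400 + 0.067600 + 0.270400 + 0.019600 = 0.364000
O = 0.167264 / √(0.529195 × 0.364000) = 0.167264 / 0.4388929 = 0.3811

0.38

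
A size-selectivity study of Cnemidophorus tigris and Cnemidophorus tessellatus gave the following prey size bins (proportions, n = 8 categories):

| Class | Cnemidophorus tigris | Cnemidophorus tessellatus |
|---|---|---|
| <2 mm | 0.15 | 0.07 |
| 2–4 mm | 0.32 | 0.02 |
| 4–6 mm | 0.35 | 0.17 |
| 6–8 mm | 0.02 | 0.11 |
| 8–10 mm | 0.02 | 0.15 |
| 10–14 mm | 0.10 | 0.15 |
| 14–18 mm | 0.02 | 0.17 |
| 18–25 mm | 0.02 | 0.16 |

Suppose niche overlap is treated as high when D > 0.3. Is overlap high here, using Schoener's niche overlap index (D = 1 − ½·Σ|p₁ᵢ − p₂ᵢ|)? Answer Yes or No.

Yes

Σ|p₁ᵢ − p₂ᵢ| = 0.08 + 0.30 + 0.18 + 0.09 + 0.13 + 0.05 + 0.15 + 0.14 = 1.12
D = 1 − ½ × 1.12 = 1 − 0.560 = 0.4400
D = 0.4400 > 0.3 → Yes.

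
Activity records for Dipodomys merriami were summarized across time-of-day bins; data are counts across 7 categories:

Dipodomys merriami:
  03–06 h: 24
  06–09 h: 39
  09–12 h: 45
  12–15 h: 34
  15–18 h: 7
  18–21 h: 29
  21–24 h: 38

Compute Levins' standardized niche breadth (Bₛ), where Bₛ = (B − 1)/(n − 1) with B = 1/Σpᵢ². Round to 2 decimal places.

0.85

Proportions for Dipodomys merriami (n=216): 24/216=0.1111, 39/216=0.1806, 45/216=0.2083, 34/216=0.1574, 7/216=0.0324, 29/216=0.1343, 38/216=0.1759
Σpᵢ² = 0.1111² + 0.1806² + 0.2083² + 0.1574² + 0.0324² + 0.1343² + 0.1759² = 0.012343 + 0.032616 + 0.043389 + 0.024775 + 0.001050 + 0.018036 + 0.030941 = 0.163150
B = 1 / 0.163150 = 6.1293
Bₛ = (B − 1)/(n − 1) = (6.1293 − 1)/(7 − 1) = 5.1293/6 = 0.8549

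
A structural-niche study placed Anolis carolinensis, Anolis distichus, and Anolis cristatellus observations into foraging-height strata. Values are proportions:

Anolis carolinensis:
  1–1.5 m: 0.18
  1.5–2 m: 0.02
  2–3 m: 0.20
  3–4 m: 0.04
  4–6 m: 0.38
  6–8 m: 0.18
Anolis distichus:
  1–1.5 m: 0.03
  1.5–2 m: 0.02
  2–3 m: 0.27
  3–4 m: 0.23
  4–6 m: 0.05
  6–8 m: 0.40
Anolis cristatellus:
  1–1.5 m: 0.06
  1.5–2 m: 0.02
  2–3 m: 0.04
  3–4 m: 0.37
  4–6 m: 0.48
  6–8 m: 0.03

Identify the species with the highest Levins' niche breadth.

Anolis carolinensis

Σp_caroᵢ² = 0.18² + 0.02² + 0.20² + 0.04² + 0.38² + 0.18² = 0.0324 + 0.0004 + 0.0400 + 0.0016 + 0.1444 + 0.0324 = 0.2512
B_caro = 1 / 0.2512 = 3.9809
Σp_distᵢ² = 0.03² + 0.02² + 0.27² + 0.23² + 0.05² + 0.40² = 0.0009 + 0.0004 + 0.0729 + 0.0529 + 0.0025 + 0.1600 = 0.2896
B_dist = 1 / 0.2896 = 3.4530
Σp_crisᵢ² = 0.06² + 0.02² + 0.04² + 0.37² + 0.48² + 0.03² = 0.0036 + 0.0004 + 0.0016 + 0.1369 + 0.2304 + 0.0009 = 0.3738
B_cris = 1 / 0.3738 = 2.6752
Highest B → broadest niche (most generalist): Anolis carolinensis (B = 3.98).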